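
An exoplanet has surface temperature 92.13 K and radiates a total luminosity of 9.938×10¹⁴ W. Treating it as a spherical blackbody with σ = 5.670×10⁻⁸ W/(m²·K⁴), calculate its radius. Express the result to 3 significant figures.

L = 4πR²σT⁴ ⇒ R = √(L/(4πσT⁴)).
σT⁴ = 4.08496 W/m², so R = √(9.938×10¹⁴/(4π×4.08496)) = 4.40×10⁶ m.

R ≈ 4.40×10⁶ m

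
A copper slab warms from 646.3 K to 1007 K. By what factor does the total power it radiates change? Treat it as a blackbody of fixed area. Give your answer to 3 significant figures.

P₂/P₁ ≈ 5.89

P ∝ T⁴, so P₂/P₁ = (T₂/T₁)⁴ = (1007/646.3)⁴ = (1.55810)⁴ = 5.89.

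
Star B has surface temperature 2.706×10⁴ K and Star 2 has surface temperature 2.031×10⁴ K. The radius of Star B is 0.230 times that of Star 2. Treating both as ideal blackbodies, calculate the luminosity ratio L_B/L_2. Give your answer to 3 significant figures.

L ∝ R²T⁴, so L_B/L_2 = (R_B/R_2)²(T_B/T_2)⁴ = (0.230)² × (2.706×10⁴/2.031×10⁴)⁴ = 0.0529 × 3.15117 = 0.167.

L_B/L_2 ≈ 0.167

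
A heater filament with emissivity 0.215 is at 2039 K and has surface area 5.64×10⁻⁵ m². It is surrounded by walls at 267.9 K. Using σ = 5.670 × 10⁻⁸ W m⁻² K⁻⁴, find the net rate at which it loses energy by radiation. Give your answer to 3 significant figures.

Area A = 5.64×10⁻⁵ m².
Net radiated power P_net = εσA(T⁴ − T₀⁴) = 0.215×5.670×10⁻⁸×5.64×10⁻⁵×(2039⁴ − 267.9⁴).
T⁴ − T₀⁴ = 1.72850×10¹³ − 5.15099×10⁹ = 1.72798×10¹³ K⁴, so P_net = 11.9 W.

Net loss ≈ 11.9 W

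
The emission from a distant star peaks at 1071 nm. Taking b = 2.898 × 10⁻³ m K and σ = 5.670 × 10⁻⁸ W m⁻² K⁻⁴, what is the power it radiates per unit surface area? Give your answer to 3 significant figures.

Wien's law: T = b/λ_max = 2.898×10⁻³/1.071×10⁻⁶ = 2705.88 K.
Then I = σT⁴ = 5.670×10⁻⁸×(2705.88)⁴ = 3.04×10⁶ W/m².

I ≈ 3.04×10⁶ W/m²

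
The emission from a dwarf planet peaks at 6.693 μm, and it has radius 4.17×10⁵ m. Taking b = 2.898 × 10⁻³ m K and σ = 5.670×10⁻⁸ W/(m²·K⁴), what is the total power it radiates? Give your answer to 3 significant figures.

P ≈ 4.35×10¹⁵ W

Wien's law: T = b/λ_max = 2.898×10⁻³/6.693×10⁻⁶ = 432.990 K.
Surface area A = 4πR² = 4π(4.17×10⁵ m)² = 2.18515×10¹² m².
Then P = σAT⁴ = 5.670×10⁻⁸×2.18515×10¹²×(432.990)⁴ = 4.35×10¹⁵ W.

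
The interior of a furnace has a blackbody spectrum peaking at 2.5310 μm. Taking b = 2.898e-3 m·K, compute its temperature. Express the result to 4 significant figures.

T ≈ 1145 K

Wien's law gives T = b/λ_max = (2.898×10⁻³ m·K)/(2.5310×10⁻⁶ m) = 1145 K.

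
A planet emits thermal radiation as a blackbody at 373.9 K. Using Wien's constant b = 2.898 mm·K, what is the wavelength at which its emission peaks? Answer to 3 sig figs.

λ_max ≈ 7.75 μm

Wien's displacement law: λ_max = b/T = (2.898×10⁻³ m·K)/(373.9 K) = 7.751×10⁻⁶ m.
That is 7.75 μm, in the infrared range.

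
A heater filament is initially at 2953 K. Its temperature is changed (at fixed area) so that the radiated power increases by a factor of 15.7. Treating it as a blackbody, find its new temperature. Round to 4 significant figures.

T₂ ≈ 5878 K

P ∝ T⁴, so T₂/T₁ = (P₂/P₁)^(1/4) = (15.7)^(1/4) = 1.99056.
T₂ = 2953 × 1.99056 = 5878 K.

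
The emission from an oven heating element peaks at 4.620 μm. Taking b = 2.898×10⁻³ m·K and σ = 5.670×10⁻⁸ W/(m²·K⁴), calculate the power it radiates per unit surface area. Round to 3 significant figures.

I ≈ 8.78×10³ W/m²

Wien's law: T = b/λ_max = 2.898×10⁻³/4.620×10⁻⁶ = 627.273 K.
Then I = σT⁴ = 5.670×10⁻⁸×(627.273)⁴ = 8.78×10³ W/m².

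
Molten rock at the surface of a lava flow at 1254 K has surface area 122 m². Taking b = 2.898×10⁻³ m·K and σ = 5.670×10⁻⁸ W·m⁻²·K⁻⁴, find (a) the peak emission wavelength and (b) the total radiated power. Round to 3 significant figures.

(a) λ_max = b/T = 2.898×10⁻³/1254 = 2.311×10⁻⁶ m = 2.31×10³ nm.
Area A = 122 m².
(b) P = σAT⁴ = 5.670×10⁻⁸×122×(1254)⁴ = 1.71×10⁷ W.

λ_max ≈ 2.31×10³ nm; P ≈ 1.71×10⁷ W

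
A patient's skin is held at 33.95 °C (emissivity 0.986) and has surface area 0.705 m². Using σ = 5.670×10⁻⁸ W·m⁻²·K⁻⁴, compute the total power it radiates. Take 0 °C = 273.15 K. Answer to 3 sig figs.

P ≈ 351 W

T = 33.95 °C + 273.15 = 307.10 K.
Area A = 0.705 m².
P = εσAT⁴ = 0.986 × 5.670×10⁻⁸ × 0.705 × (307.10)⁴ = 351 W.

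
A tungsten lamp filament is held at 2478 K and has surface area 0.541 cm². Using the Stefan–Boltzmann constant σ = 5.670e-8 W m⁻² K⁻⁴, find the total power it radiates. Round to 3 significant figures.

P ≈ 116 W

Area A = 0.541 cm² = 5.41×10⁻⁵ m².
P = σAT⁴ = 5.670×10⁻⁸ × 5.41×10⁻⁵ × (2478)⁴ = 116 W.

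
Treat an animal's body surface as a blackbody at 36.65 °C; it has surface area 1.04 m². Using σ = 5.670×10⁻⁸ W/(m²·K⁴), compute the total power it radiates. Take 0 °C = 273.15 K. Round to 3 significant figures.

P ≈ 543 W

T = 36.65 °C + 273.15 = 309.80 K.
Area A = 1.04 m².
P = σAT⁴ = 5.670×10⁻⁸ × 1.04 × (309.80)⁴ = 543 W.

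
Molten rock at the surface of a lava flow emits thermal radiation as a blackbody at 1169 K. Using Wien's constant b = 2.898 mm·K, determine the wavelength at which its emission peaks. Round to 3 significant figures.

λ_max ≈ 2.48 μm

Wien's displacement law: λ_max = b/T = (2.898×10⁻³ m·K)/(1169 K) = 2.479×10⁻⁶ m.
That is 2.48 μm, in the infrared range.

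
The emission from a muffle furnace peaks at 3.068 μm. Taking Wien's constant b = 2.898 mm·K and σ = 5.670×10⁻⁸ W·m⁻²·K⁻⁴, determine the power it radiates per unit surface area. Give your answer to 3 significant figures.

Wien's law: T = b/λ_max = 2.898×10⁻³/3.068×10⁻⁶ = 944.589 K.
Then I = σT⁴ = 5.670×10⁻⁸×(944.589)⁴ = 4.51×10⁴ W/m².

I ≈ 4.51×10⁴ W/m²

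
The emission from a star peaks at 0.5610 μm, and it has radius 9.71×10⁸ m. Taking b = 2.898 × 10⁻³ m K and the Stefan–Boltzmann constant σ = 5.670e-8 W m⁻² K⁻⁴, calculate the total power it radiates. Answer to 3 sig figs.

P ≈ 4.78×10²⁶ W

Wien's law: T = b/λ_max = 2.898×10⁻³/5.610×10⁻⁷ = 5165.78 K.
Surface area A = 4πR² = 4π(9.71×10⁸ m)² = 1.18481×10¹⁹ m².
Then P = σAT⁴ = 5.670×10⁻⁸×1.18481×10¹⁹×(5165.78)⁴ = 4.78×10²⁶ W.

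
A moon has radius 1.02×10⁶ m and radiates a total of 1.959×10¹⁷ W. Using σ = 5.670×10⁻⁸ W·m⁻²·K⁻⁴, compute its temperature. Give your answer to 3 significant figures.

T ≈ 717 K

Surface area A = 4πR² = 4π(1.02×10⁶ m)² = 1.30741×10¹³ m².
P = σAT⁴ ⇒ T = (P/(σA))^(1/4) = (1.959×10¹⁷/(5.670×10⁻⁸×1.30741×10¹³))^(1/4) = 717 K.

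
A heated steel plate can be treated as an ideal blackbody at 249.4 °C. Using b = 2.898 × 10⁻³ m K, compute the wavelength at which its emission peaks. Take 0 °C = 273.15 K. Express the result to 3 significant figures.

T = 249.4 °C + 273.15 = 522.55 K.
Wien's displacement law: λ_max = b/T = (2.898×10⁻³ m·K)/(522.55 K) = 5.546×10⁻⁶ m.
That is 5.55 μm, in the infrared range.

λ_max ≈ 5.55 μm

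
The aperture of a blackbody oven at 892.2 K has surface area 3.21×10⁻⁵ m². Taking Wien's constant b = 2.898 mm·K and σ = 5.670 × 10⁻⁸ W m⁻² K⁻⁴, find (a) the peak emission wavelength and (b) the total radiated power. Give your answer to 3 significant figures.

(a) λ_max = b/T = 2.898×10⁻³/892.2 = 3.248×10⁻⁶ m = 3.25 μm.
Area A = 3.21×10⁻⁵ m².
(b) P = σAT⁴ = 5.670×10⁻⁸×3.21×10⁻⁵×(892.2)⁴ = 1.15 W.

λ_max ≈ 3.25 μm; P ≈ 1.15 W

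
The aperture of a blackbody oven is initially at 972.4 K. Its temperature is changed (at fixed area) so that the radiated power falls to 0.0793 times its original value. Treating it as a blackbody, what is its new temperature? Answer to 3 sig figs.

T₂ ≈ 516 K

P ∝ T⁴, so T₂/T₁ = (P₂/P₁)^(1/4) = (0.0793)^(1/4) = 0.530662.
T₂ = 972.4 × 0.530662 = 516 K.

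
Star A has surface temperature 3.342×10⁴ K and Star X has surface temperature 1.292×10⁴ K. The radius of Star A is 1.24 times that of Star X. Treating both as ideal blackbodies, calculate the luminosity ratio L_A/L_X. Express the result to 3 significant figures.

L_A/L_X ≈ 68.8

L ∝ R²T⁴, so L_A/L_X = (R_A/R_X)²(T_A/T_X)⁴ = (1.24)² × (3.342×10⁴/1.292×10⁴)⁴ = 1.5376 × 44.7688 = 68.8.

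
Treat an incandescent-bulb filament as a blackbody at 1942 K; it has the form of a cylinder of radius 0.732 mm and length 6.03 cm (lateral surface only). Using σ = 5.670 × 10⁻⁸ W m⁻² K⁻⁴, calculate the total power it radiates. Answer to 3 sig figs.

Lateral area A = 2πrL = 2π×7.32×10⁻⁴×0.0603 = 2.77337×10⁻⁴ m².
P = σAT⁴ = 5.670×10⁻⁸ × 2.77337×10⁻⁴ × (1942)⁴ = 224 W.

P ≈ 224 W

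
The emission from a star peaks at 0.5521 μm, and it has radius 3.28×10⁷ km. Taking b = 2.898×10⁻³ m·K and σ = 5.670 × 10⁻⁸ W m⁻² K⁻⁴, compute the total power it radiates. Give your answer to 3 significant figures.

Wien's law: T = b/λ_max = 2.898×10⁻³/5.521×10⁻⁷ = 5249.05 K.
Surface area A = 4πR² = 4π(3.28×10¹⁰ m)² = 1.35194×10²² m².
Then P = σAT⁴ = 5.670×10⁻⁸×1.35194×10²²×(5249.05)⁴ = 5.82×10²⁹ W.

P ≈ 5.82×10²⁹ W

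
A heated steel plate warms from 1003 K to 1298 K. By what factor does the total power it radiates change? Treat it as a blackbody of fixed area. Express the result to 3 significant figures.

P ∝ T⁴, so P₂/P₁ = (T₂/T₁)⁴ = (1298/1003)⁴ = (1.29412)⁴ = 2.80.

P₂/P₁ ≈ 2.80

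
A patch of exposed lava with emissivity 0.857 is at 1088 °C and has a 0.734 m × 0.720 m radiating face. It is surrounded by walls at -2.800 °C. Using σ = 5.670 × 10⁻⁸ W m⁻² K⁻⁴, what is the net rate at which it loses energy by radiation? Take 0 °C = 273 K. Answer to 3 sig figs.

Net loss ≈ 8.80×10⁴ W

T = 1088 °C + 273 = 1361 K.
Surroundings: T = -2.800 °C + 273 = 270.200 K.
Area A = 0.734 × 0.720 = 0.52848 m².
Net radiated power P_net = εσA(T⁴ − T₀⁴) = 0.857×5.670×10⁻⁸×0.52848×(1361⁴ − 270.200⁴).
T⁴ − T₀⁴ = 3.43109×10¹² − 5.33017×10⁹ = 3.42576×10¹² K⁴, so P_net = 8.80×10⁴ W.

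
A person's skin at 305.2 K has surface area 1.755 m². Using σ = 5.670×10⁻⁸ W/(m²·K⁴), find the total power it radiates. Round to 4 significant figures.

P ≈ 863.4 W

Area A = 1.755 m².
P = σAT⁴ = 5.670×10⁻⁸ × 1.755 × (305.2)⁴ = 863.4 W.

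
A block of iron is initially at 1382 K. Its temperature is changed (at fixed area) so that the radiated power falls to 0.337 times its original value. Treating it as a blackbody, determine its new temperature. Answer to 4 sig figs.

T₂ ≈ 1053 K

P ∝ T⁴, so T₂/T₁ = (P₂/P₁)^(1/4) = (0.337)^(1/4) = 0.761917.
T₂ = 1382 × 0.761917 = 1053 K.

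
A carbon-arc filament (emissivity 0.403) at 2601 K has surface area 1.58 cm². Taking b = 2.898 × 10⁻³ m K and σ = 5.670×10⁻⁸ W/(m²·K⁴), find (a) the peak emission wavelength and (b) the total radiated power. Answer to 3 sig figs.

(a) λ_max = b/T = 2.898×10⁻³/2601 = 1.114×10⁻⁶ m = 1.11 μm.
Area A = 1.58 cm² = 1.58×10⁻⁴ m².
(b) P = εσAT⁴ = 0.403×5.670×10⁻⁸×1.58×10⁻⁴×(2601)⁴ = 165 W.

λ_max ≈ 1.11 μm; P ≈ 165 W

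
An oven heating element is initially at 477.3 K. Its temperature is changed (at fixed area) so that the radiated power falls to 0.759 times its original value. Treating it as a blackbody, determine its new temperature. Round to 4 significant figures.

P ∝ T⁴, so T₂/T₁ = (P₂/P₁)^(1/4) = (0.759)^(1/4) = 0.933384.
T₂ = 477.3 × 0.933384 = 445.5 K.

T₂ ≈ 445.5 K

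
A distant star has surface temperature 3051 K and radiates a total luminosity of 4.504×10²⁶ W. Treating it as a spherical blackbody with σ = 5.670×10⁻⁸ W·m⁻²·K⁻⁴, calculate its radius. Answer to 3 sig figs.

L = 4πR²σT⁴ ⇒ R = √(L/(4πσT⁴)).
σT⁴ = 4.91306×10⁶ W/m², so R = √(4.504×10²⁶/(4π×4.91306×10⁶)) = 2.70×10⁹ m.

R ≈ 2.70×10⁹ m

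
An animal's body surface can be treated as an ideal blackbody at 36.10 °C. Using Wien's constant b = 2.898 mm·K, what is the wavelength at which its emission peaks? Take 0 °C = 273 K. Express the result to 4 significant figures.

λ_max ≈ 9.376 μm

T = 36.10 °C + 273 = 309.10 K.
Wien's displacement law: λ_max = b/T = (2.898×10⁻³ m·K)/(309.10 K) = 9.3756×10⁻⁶ m.
That is 9.376 μm, in the infrared range.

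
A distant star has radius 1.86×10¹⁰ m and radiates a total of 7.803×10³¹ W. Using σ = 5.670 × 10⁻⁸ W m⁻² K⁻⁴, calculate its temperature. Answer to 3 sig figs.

T ≈ 2.37×10⁴ K

Surface area A = 4πR² = 4π(1.86×10¹⁰ m)² = 4.34746×10²¹ m².
P = σAT⁴ ⇒ T = (P/(σA))^(1/4) = (7.803×10³¹/(5.670×10⁻⁸×4.34746×10²¹))^(1/4) = 2.37×10⁴ K.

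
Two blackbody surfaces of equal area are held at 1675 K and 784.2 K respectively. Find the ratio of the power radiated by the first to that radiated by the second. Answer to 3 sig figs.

P₁/P₂ ≈ 20.8

With equal areas, P₁/P₂ = (T₁/T₂)⁴ = (1675/784.2)⁴ = 20.8.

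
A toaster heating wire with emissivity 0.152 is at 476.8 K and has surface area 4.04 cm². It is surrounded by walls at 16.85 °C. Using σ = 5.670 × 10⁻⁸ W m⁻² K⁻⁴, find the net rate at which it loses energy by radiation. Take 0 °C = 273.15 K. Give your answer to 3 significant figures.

Net loss ≈ 0.155 W

Surroundings: T = 16.85 °C + 273.15 = 290.00 K.
Area A = 4.04 cm² = 4.04×10⁻⁴ m².
Net radiated power P_net = εσA(T⁴ − T₀⁴) = 0.152×5.670×10⁻⁸×4.04×10⁻⁴×(476.8⁴ − 290.00⁴).
T⁴ − T₀⁴ = 5.16827×10¹⁰ − 7.07281×10⁹ = 4.46099×10¹⁰ K⁴, so P_net = 0.155 W.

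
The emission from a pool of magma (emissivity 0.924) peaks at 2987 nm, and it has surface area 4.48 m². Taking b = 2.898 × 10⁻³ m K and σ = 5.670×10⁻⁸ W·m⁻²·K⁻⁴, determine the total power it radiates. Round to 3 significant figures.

P ≈ 2.08×10⁵ W

Wien's law: T = b/λ_max = 2.898×10⁻³/2.987×10⁻⁶ = 970.204 K.
Area A = 4.48 m².
Then P = εσAT⁴ = 0.924×5.670×10⁻⁸×4.48×(970.204)⁴ = 2.08×10⁵ W.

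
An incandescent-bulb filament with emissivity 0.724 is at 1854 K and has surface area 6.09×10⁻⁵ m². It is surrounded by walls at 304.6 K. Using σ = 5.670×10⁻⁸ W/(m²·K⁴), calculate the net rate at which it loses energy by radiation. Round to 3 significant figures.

Area A = 6.09×10⁻⁵ m².
Net radiated power P_net = εσA(T⁴ − T₀⁴) = 0.724×5.670×10⁻⁸×6.09×10⁻⁵×(1854⁴ − 304.6⁴).
T⁴ − T₀⁴ = 1.18151×10¹³ − 8.60834×10⁹ = 1.18065×10¹³ K⁴, so P_net = 29.5 W.

Net loss ≈ 29.5 W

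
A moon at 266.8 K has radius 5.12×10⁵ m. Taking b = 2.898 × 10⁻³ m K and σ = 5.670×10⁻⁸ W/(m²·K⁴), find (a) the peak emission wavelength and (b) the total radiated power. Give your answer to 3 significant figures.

λ_max ≈ 10.9 μm; P ≈ 9.46×10¹⁴ W

(a) λ_max = b/T = 2.898×10⁻³/266.8 = 1.086×10⁻⁵ m = 10.9 μm.
Surface area A = 4πR² = 4π(5.12×10⁵ m)² = 3.29420×10¹² m².
(b) P = σAT⁴ = 5.670×10⁻⁸×3.29420×10¹²×(266.8)⁴ = 9.46×10¹⁴ W.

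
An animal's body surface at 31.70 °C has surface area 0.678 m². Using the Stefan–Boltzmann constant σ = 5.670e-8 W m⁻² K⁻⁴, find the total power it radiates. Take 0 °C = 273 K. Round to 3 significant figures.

T = 31.70 °C + 273 = 304.70 K.
Area A = 0.678 m².
P = σAT⁴ = 5.670×10⁻⁸ × 0.678 × (304.70)⁴ = 331 W.

P ≈ 331 W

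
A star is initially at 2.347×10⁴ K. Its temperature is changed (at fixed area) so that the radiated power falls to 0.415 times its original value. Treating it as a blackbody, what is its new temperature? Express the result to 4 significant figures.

T₂ ≈ 1.884×10⁴ K

P ∝ T⁴, so T₂/T₁ = (P₂/P₁)^(1/4) = (0.415)^(1/4) = 0.802624.
T₂ = 2.347×10⁴ × 0.802624 = 1.884×10⁴ K.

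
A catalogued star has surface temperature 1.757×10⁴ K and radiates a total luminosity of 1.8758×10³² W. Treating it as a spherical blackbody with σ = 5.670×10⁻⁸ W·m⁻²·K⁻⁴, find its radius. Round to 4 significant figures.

L = 4πR²σT⁴ ⇒ R = √(L/(4πσT⁴)).
σT⁴ = 5.40344×10⁹ W/m², so R = √(1.8758×10³²/(4π×5.40344×10⁹)) = 5.256×10¹⁰ m.

R ≈ 5.256×10¹⁰ m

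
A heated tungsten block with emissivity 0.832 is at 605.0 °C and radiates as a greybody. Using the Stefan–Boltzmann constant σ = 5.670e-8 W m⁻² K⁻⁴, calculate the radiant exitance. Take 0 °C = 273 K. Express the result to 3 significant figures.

I ≈ 2.80×10⁴ W/m²

T = 605.0 °C + 273 = 878.0 K.
Stefan–Boltzmann: I = εσT⁴ = 0.832 × 5.670×10⁻⁸ × (878.0)⁴ = 2.80×10⁴ W/m².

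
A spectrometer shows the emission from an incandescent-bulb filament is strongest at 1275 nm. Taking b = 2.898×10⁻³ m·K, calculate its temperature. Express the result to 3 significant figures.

T ≈ 2.27×10³ K

Wien's law gives T = b/λ_max = (2.898×10⁻³ m·K)/(1.275×10⁻⁶ m) = 2.27×10³ K.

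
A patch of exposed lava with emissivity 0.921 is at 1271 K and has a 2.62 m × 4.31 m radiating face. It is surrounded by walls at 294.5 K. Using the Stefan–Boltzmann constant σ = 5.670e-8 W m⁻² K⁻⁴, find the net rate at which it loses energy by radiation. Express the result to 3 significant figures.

Area A = 2.62 × 4.31 = 11.2922 m².
Net radiated power P_net = εσA(T⁴ − T₀⁴) = 0.921×5.670×10⁻⁸×11.2922×(1271⁴ − 294.5⁴).
T⁴ − T₀⁴ = 2.60965×10¹² − 7.52214×10⁹ = 2.60213×10¹² K⁴, so P_net = 1.53×10⁶ W.

Net loss ≈ 1.53×10⁶ W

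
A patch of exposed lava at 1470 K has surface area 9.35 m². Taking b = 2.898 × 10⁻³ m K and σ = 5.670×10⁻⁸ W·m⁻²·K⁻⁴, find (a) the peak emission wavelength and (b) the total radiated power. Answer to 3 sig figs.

(a) λ_max = b/T = 2.898×10⁻³/1470 = 1.971×10⁻⁶ m = 1.97 μm.
Area A = 9.35 m².
(b) P = σAT⁴ = 5.670×10⁻⁸×9.35×(1470)⁴ = 2.48×10⁶ W.

λ_max ≈ 1.97 μm; P ≈ 2.48×10⁶ W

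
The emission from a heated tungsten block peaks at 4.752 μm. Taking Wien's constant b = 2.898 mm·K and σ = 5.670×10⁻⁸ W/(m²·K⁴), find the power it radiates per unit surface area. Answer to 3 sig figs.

Wien's law: T = b/λ_max = 2.898×10⁻³/4.752×10⁻⁶ = 609.848 K.
Then I = σT⁴ = 5.670×10⁻⁸×(609.848)⁴ = 7.84×10³ W/m².

I ≈ 7.84×10³ W/m²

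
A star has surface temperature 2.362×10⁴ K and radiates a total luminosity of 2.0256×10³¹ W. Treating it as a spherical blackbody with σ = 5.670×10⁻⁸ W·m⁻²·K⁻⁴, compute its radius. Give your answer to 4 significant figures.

L = 4πR²σT⁴ ⇒ R = √(L/(4πσT⁴)).
σT⁴ = 1.76483×10¹⁰ W/m², so R = √(2.0256×10³¹/(4π×1.76483×10¹⁰)) = 9.557×10⁹ m.

R ≈ 9.557×10⁹ m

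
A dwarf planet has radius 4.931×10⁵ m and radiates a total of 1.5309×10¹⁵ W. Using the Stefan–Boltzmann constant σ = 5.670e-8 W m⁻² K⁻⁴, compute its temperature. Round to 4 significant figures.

T ≈ 306.6 K

Surface area A = 4πR² = 4π(4.931×10⁵ m)² = 3.05548×10¹² m².
P = σAT⁴ ⇒ T = (P/(σA))^(1/4) = (1.5309×10¹⁵/(5.670×10⁻⁸×3.05548×10¹²))^(1/4) = 306.6 K.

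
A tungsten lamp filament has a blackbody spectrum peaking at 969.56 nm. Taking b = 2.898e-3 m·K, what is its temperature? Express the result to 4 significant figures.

T ≈ 2989 K

Wien's law gives T = b/λ_max = (2.898×10⁻³ m·K)/(9.6956×10⁻⁷ m) = 2989 K.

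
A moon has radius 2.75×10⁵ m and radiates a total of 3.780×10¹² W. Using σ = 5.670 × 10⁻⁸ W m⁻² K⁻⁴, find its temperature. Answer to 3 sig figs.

T ≈ 91.5 K

Surface area A = 4πR² = 4π(2.75×10⁵ m)² = 9.50332×10¹¹ m².
P = σAT⁴ ⇒ T = (P/(σA))^(1/4) = (3.780×10¹²/(5.670×10⁻⁸×9.50332×10¹¹))^(1/4) = 91.5 K.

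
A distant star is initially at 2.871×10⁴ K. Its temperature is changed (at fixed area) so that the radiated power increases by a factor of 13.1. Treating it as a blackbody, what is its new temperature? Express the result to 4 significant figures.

T₂ ≈ 5.462×10⁴ K

P ∝ T⁴, so T₂/T₁ = (P₂/P₁)^(1/4) = (13.1)^(1/4) = 1.90247.
T₂ = 2.871×10⁴ × 1.90247 = 5.462×10⁴ K.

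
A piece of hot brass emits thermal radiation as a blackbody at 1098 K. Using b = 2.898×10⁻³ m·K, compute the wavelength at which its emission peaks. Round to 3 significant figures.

Wien's displacement law: λ_max = b/T = (2.898×10⁻³ m·K)/(1098 K) = 2.639×10⁻⁶ m.
That is 2.64 μm, in the infrared range.

λ_max ≈ 2.64 μm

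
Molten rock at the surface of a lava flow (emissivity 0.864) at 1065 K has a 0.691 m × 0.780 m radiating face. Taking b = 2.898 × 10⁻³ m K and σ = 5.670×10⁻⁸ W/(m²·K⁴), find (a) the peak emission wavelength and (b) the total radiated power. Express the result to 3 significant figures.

(a) λ_max = b/T = 2.898×10⁻³/1065 = 2.721×10⁻⁶ m = 2.72×10³ nm.
Area A = 0.691 × 0.780 = 0.53898 m².
(b) P = εσAT⁴ = 0.864×5.670×10⁻⁸×0.53898×(1065)⁴ = 3.40×10⁴ W.

λ_max ≈ 2.72×10³ nm; P ≈ 3.40×10⁴ W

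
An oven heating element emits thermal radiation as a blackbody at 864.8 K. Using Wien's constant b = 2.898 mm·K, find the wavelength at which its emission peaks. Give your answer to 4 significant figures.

λ_max ≈ 3.351 μm

Wien's displacement law: λ_max = b/T = (2.898×10⁻³ m·K)/(864.8 K) = 3.3511×10⁻⁶ m.
That is 3.351 μm, in the infrared range.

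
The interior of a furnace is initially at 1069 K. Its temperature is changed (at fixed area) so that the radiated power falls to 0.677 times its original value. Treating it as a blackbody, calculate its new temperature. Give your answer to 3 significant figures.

P ∝ T⁴, so T₂/T₁ = (P₂/P₁)^(1/4) = (0.677)^(1/4) = 0.907083.
T₂ = 1069 × 0.907083 = 970 K.

T₂ ≈ 970 K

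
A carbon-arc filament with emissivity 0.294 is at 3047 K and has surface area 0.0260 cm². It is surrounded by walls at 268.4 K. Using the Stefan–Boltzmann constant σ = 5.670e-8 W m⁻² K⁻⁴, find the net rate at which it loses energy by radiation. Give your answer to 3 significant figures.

Net loss ≈ 3.74 W

Area A = 0.0260 cm² = 2.60×10⁻⁶ m².
Net radiated power P_net = εσA(T⁴ − T₀⁴) = 0.294×5.670×10⁻⁸×2.60×10⁻⁶×(3047⁴ − 268.4⁴).
T⁴ − T₀⁴ = 8.61965×10¹³ − 5.18955×10⁹ = 8.61913×10¹³ K⁴, so P_net = 3.74 W.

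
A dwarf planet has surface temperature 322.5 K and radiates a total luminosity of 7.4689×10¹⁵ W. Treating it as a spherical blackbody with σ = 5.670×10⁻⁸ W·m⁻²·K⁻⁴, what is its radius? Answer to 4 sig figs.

R ≈ 9.844×10⁵ m

L = 4πR²σT⁴ ⇒ R = √(L/(4πσT⁴)).
σT⁴ = 613.341 W/m², so R = √(7.4689×10¹⁵/(4π×613.341)) = 9.844×10⁵ m.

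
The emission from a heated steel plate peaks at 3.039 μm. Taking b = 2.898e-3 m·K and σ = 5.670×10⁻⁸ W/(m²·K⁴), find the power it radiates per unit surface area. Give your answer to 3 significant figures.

I ≈ 4.69×10⁴ W/m²

Wien's law: T = b/λ_max = 2.898×10⁻³/3.039×10⁻⁶ = 953.603 K.
Then I = σT⁴ = 5.670×10⁻⁸×(953.603)⁴ = 4.69×10⁴ W/m².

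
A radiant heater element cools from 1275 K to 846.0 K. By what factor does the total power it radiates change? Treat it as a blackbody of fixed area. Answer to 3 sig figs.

P ∝ T⁴, so P₂/P₁ = (T₂/T₁)⁴ = (846.0/1275)⁴ = (0.663529)⁴ = 0.194.

P₂/P₁ ≈ 0.194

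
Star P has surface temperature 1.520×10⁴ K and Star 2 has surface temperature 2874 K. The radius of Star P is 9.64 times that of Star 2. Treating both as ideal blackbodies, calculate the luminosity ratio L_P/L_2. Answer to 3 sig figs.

L_P/L_2 ≈ 7.27×10⁴

L ∝ R²T⁴, so L_P/L_2 = (R_P/R_2)²(T_P/T_2)⁴ = (9.64)² × (1.520×10⁴/2874)⁴ = 92.9296 × 782.397 = 7.27×10⁴.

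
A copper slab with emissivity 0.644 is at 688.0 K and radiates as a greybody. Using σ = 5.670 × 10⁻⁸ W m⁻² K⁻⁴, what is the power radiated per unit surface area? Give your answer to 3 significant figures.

Stefan–Boltzmann: I = εσT⁴ = 0.644 × 5.670×10⁻⁸ × (688.0)⁴ = 8.18×10³ W/m².

I ≈ 8.18×10³ W/m²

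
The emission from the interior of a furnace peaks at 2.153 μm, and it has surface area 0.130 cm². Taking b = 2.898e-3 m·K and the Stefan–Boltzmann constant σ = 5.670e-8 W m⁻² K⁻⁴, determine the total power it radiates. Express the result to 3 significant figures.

P ≈ 2.42 W

Wien's law: T = b/λ_max = 2.898×10⁻³/2.153×10⁻⁶ = 1346.03 K.
Area A = 0.130 cm² = 1.30×10⁻⁵ m².
Then P = σAT⁴ = 5.670×10⁻⁸×1.30×10⁻⁵×(1346.03)⁴ = 2.42 W.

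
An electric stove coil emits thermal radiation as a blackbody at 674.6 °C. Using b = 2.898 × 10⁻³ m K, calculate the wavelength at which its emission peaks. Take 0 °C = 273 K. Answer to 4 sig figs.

T = 674.6 °C + 273 = 947.6 K.
Wien's displacement law: λ_max = b/T = (2.898×10⁻³ m·K)/(947.6 K) = 3.0583×10⁻⁶ m.
That is 3.058 μm, in the infrared range.

λ_max ≈ 3.058 μm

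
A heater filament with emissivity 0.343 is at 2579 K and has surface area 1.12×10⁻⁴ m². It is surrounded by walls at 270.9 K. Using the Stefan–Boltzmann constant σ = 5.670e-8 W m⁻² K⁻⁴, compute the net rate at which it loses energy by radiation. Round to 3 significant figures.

Net loss ≈ 96.3 W

Area A = 1.12×10⁻⁴ m².
Net radiated power P_net = εσA(T⁴ − T₀⁴) = 0.343×5.670×10⁻⁸×1.12×10⁻⁴×(2579⁴ − 270.9⁴).
T⁴ − T₀⁴ = 4.42390×10¹³ − 5.38562×10⁹ = 4.42336×10¹³ K⁴, so P_net = 96.3 W.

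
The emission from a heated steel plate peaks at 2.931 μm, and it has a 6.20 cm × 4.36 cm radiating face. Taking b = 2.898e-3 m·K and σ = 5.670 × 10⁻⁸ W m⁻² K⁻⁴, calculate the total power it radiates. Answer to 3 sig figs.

Wien's law: T = b/λ_max = 2.898×10⁻³/2.931×10⁻⁶ = 988.741 K.
Area A = 0.0620 × 0.0436 = 2.7032×10⁻³ m².
Then P = σAT⁴ = 5.670×10⁻⁸×2.7032×10⁻³×(988.741)⁴ = 146 W.

P ≈ 146 W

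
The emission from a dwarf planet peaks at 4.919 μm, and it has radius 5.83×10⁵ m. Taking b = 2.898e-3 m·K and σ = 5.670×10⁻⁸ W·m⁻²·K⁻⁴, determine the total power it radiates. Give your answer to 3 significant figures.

Wien's law: T = b/λ_max = 2.898×10⁻³/4.919×10⁻⁶ = 589.144 K.
Surface area A = 4πR² = 4π(5.83×10⁵ m)² = 4.27117×10¹² m².
Then P = σAT⁴ = 5.670×10⁻⁸×4.27117×10¹²×(589.144)⁴ = 2.92×10¹⁶ W.

P ≈ 2.92×10¹⁶ W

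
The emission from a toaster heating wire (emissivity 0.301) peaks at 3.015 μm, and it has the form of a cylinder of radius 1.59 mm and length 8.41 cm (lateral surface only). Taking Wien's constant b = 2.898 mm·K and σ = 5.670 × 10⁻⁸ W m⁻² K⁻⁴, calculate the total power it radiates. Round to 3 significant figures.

Wien's law: T = b/λ_max = 2.898×10⁻³/3.015×10⁻⁶ = 961.194 K.
Lateral area A = 2πrL = 2π×1.59×10⁻³×0.0841 = 8.40181×10⁻⁴ m².
Then P = εσAT⁴ = 0.301×5.670×10⁻⁸×8.40181×10⁻⁴×(961.194)⁴ = 12.2 W.

P ≈ 12.2 W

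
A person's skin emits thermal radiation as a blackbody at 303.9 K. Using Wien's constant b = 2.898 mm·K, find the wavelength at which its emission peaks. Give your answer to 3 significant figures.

λ_max ≈ 9.54 μm

Wien's displacement law: λ_max = b/T = (2.898×10⁻³ m·K)/(303.9 K) = 9.536×10⁻⁶ m.
That is 9.54 μm, in the infrared range.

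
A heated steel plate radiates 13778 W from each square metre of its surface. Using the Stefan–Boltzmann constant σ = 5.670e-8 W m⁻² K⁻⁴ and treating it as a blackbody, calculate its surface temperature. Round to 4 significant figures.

T ≈ 702.1 K

I = σT⁴, so T = (I/σ)^(1/4) = (13778/(5.670×10⁻⁸))^(1/4) = 702.1 K.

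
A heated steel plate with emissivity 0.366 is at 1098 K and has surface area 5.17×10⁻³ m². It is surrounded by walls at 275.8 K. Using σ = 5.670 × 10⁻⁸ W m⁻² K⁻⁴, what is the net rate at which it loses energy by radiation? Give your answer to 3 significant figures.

Net loss ≈ 155 W

Area A = 5.17×10⁻³ m².
Net radiated power P_net = εσA(T⁴ − T₀⁴) = 0.366×5.670×10⁻⁸×5.17×10⁻³×(1098⁴ − 275.8⁴).
T⁴ − T₀⁴ = 1.45348×10¹² − 5.78598×10⁹ = 1.44769×10¹² K⁴, so P_net = 155 W.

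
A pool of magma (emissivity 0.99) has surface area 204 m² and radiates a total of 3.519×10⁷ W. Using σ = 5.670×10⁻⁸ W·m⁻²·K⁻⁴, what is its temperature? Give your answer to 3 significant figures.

Area A = 204 m².
P = εσAT⁴ ⇒ T = (P/(εσA))^(1/4) = (3.519×10⁷/(0.99×5.670×10⁻⁸×204))^(1/4) = 1.32×10³ K.

T ≈ 1.32×10³ K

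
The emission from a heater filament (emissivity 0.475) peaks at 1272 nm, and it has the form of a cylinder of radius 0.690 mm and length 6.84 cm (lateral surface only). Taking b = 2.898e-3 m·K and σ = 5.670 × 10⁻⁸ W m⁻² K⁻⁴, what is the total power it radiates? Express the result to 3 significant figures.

P ≈ 215 W

Wien's law: T = b/λ_max = 2.898×10⁻³/1.272×10⁻⁶ = 2278.30 K.
Lateral area A = 2πrL = 2π×6.90×10⁻⁴×0.0684 = 2.96541×10⁻⁴ m².
Then P = εσAT⁴ = 0.475×5.670×10⁻⁸×2.96541×10⁻⁴×(2278.30)⁴ = 215 W.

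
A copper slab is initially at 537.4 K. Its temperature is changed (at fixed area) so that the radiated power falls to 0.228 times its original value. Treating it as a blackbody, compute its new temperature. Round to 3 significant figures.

T₂ ≈ 371 K

P ∝ T⁴, so T₂/T₁ = (P₂/P₁)^(1/4) = (0.228)^(1/4) = 0.691009.
T₂ = 537.4 × 0.691009 = 371 K.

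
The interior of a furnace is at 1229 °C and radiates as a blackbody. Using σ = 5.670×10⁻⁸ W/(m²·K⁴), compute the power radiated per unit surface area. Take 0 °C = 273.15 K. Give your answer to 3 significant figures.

T = 1229 °C + 273.15 = 1502.15 K.
Stefan–Boltzmann: I = σT⁴ = 5.670×10⁻⁸ × (1502.15)⁴ = 2.89×10⁵ W/m².

I ≈ 2.89×10⁵ W/m²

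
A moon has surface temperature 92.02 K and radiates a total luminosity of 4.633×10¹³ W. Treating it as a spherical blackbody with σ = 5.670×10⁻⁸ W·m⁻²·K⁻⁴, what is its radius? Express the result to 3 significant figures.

R ≈ 9.52×10⁵ m

L = 4πR²σT⁴ ⇒ R = √(L/(4πσT⁴)).
σT⁴ = 4.06548 W/m², so R = √(4.633×10¹³/(4π×4.06548)) = 9.52×10⁵ m.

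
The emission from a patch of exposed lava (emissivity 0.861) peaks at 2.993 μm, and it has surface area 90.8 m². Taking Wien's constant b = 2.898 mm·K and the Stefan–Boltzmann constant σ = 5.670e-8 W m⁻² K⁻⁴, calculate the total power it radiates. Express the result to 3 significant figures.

P ≈ 3.90×10⁶ W

Wien's law: T = b/λ_max = 2.898×10⁻³/2.993×10⁻⁶ = 968.259 K.
Area A = 90.8 m².
Then P = εσAT⁴ = 0.861×5.670×10⁻⁸×90.8×(968.259)⁴ = 3.90×10⁶ W.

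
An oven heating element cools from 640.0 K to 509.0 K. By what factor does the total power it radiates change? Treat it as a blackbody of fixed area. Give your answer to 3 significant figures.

P₂/P₁ ≈ 0.400

P ∝ T⁴, so P₂/P₁ = (T₂/T₁)⁴ = (509.0/640.0)⁴ = (0.795312)⁴ = 0.400.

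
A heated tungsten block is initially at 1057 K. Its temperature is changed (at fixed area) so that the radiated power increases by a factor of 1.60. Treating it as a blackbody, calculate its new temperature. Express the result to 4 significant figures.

T₂ ≈ 1189 K

P ∝ T⁴, so T₂/T₁ = (P₂/P₁)^(1/4) = (1.60)^(1/4) = 1.12468.
T₂ = 1057 × 1.12468 = 1189 K.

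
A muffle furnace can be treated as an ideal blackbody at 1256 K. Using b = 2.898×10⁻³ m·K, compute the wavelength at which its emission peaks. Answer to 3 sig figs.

λ_max ≈ 2.31×10³ nm

Wien's displacement law: λ_max = b/T = (2.898×10⁻³ m·K)/(1256 K) = 2.307×10⁻⁶ m.
That is 2.31×10³ nm, in the infrared range.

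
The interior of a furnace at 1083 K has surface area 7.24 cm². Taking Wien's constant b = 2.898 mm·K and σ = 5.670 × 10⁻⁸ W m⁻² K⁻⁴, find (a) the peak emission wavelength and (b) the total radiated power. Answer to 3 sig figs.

λ_max ≈ 2.68 μm; P ≈ 56.5 W

(a) λ_max = b/T = 2.898×10⁻³/1083 = 2.676×10⁻⁶ m = 2.68 μm.
Area A = 7.24 cm² = 7.24×10⁻⁴ m².
(b) P = σAT⁴ = 5.670×10⁻⁸×7.24×10⁻⁴×(1083)⁴ = 56.5 W.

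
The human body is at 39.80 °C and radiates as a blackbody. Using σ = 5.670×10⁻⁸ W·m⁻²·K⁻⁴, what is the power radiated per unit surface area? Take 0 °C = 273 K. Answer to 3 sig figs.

T = 39.80 °C + 273 = 312.80 K.
Stefan–Boltzmann: I = σT⁴ = 5.670×10⁻⁸ × (312.80)⁴ = 543 W/m².

I ≈ 543 W/m²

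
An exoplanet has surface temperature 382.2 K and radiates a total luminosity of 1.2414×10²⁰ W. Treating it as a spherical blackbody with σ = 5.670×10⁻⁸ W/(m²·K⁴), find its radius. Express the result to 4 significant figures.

L = 4πR²σT⁴ ⇒ R = √(L/(4πσT⁴)).
σT⁴ = 1209.89 W/m², so R = √(1.2414×10²⁰/(4π×1209.89)) = 9.036×10⁷ m.

R ≈ 9.036×10⁷ m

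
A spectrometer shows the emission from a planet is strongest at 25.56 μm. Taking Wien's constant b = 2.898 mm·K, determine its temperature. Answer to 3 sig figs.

Wien's law gives T = b/λ_max = (2.898×10⁻³ m·K)/(2.556×10⁻⁵ m) = 113 K.

T ≈ 113 K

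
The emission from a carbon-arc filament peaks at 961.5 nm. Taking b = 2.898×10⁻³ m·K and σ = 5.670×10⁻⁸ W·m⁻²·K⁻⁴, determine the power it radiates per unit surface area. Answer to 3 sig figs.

I ≈ 4.68×10⁶ W/m²

Wien's law: T = b/λ_max = 2.898×10⁻³/9.615×10⁻⁷ = 3014.04 K.
Then I = σT⁴ = 5.670×10⁻⁸×(3014.04)⁴ = 4.68×10⁶ W/m².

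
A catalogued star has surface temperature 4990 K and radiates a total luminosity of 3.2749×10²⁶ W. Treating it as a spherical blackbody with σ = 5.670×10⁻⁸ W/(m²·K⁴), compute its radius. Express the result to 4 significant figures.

L = 4πR²σT⁴ ⇒ R = √(L/(4πσT⁴)).
σT⁴ = 3.51548×10⁷ W/m², so R = √(3.2749×10²⁶/(4π×3.51548×10⁷)) = 8.610×10⁸ m.

R ≈ 8.610×10⁸ m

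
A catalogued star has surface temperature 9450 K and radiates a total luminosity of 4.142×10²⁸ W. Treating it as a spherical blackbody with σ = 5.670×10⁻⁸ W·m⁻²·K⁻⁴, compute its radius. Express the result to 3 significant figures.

R ≈ 2.70×10⁹ m

L = 4πR²σT⁴ ⇒ R = √(L/(4πσT⁴)).
σT⁴ = 4.52179×10⁸ W/m², so R = √(4.142×10²⁸/(4π×4.52179×10⁸)) = 2.70×10⁹ m.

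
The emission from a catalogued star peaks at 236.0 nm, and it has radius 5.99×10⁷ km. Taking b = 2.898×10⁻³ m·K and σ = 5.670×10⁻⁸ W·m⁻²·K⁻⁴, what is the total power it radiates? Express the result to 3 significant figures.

P ≈ 5.81×10³¹ W

Wien's law: T = b/λ_max = 2.898×10⁻³/2.360×10⁻⁷ = 12279.7 K.
Surface area A = 4πR² = 4π(5.99×10¹⁰ m)² = 4.50883×10²² m².
Then P = σAT⁴ = 5.670×10⁻⁸×4.50883×10²²×(12279.7)⁴ = 5.81×10³¹ W.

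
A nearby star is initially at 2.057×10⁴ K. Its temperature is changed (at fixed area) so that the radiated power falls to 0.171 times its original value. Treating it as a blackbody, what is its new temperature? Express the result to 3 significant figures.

T₂ ≈ 1.32×10⁴ K

P ∝ T⁴, so T₂/T₁ = (P₂/P₁)^(1/4) = (0.171)^(1/4) = 0.643056.
T₂ = 2.057×10⁴ × 0.643056 = 1.32×10⁴ K.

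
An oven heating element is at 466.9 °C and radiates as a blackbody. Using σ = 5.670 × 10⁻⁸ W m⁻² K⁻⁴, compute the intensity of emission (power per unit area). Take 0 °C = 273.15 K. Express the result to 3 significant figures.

I ≈ 1.70×10⁴ W/m²

T = 466.9 °C + 273.15 = 740.05 K.
Stefan–Boltzmann: I = σT⁴ = 5.670×10⁻⁸ × (740.05)⁴ = 1.70×10⁴ W/m².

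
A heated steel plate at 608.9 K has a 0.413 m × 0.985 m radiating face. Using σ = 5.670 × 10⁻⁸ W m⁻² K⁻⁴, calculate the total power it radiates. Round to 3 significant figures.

P ≈ 3.17×10³ W

Area A = 0.413 × 0.985 = 0.406805 m².
P = σAT⁴ = 5.670×10⁻⁸ × 0.406805 × (608.9)⁴ = 3.17×10³ W.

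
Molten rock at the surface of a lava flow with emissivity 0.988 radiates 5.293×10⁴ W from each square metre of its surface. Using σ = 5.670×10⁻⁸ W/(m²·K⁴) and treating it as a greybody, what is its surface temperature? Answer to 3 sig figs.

I = εσT⁴, so T = (I/εσ)^(1/4) = (5.293×10⁴/(0.988×5.670×10⁻⁸))^(1/4) = 986 K.

T ≈ 986 K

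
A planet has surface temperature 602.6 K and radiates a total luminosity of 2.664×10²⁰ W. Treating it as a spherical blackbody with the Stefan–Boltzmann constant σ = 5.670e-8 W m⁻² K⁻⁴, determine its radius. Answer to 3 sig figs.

L = 4πR²σT⁴ ⇒ R = √(L/(4πσT⁴)).
σT⁴ = 7476.52 W/m², so R = √(2.664×10²⁰/(4π×7476.52)) = 5.32×10⁷ m.

R ≈ 5.32×10⁷ m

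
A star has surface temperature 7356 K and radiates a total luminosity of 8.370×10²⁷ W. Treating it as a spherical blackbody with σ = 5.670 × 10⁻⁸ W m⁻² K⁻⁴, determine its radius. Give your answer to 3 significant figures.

R ≈ 2.00×10⁹ m

L = 4πR²σT⁴ ⇒ R = √(L/(4πσT⁴)).
σT⁴ = 1.66016×10⁸ W/m², so R = √(8.370×10²⁷/(4π×1.66016×10⁸)) = 2.00×10⁹ m.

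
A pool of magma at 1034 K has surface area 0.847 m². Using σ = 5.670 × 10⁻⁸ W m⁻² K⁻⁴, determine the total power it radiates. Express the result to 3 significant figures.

Area A = 0.847 m².
P = σAT⁴ = 5.670×10⁻⁸ × 0.847 × (1034)⁴ = 5.49×10⁴ W.

P ≈ 5.49×10⁴ W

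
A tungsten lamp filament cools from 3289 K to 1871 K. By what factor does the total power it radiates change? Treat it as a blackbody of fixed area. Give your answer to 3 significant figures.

P₂/P₁ ≈ 0.105

P ∝ T⁴, so P₂/P₁ = (T₂/T₁)⁴ = (1871/3289)⁴ = (0.568866)⁴ = 0.105.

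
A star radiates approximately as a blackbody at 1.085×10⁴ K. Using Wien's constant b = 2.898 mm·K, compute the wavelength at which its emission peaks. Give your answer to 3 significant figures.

Wien's displacement law: λ_max = b/T = (2.898×10⁻³ m·K)/(1.085×10⁴ K) = 2.671×10⁻⁷ m.
That is 267 nm, in the ultraviolet range.

λ_max ≈ 267 nm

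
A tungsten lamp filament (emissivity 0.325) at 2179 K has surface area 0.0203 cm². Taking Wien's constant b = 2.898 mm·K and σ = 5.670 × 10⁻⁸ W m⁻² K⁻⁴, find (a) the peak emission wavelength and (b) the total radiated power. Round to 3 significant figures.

λ_max ≈ 1.33×10³ nm; P ≈ 0.843 W

(a) λ_max = b/T = 2.898×10⁻³/2179 = 1.330×10⁻⁶ m = 1.33×10³ nm.
Area A = 0.0203 cm² = 2.03×10⁻⁶ m².
(b) P = εσAT⁴ = 0.325×5.670×10⁻⁸×2.03×10⁻⁶×(2179)⁴ = 0.843 W.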